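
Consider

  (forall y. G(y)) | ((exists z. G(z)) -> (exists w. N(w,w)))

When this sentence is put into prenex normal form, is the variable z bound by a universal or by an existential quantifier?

universal

Rewrite implications/biconditionals: A → B as ¬A ∨ B.
  (forall y. G(y)) | ~(exists z. G(z)) | (exists w. N(w,w))
Move each ¬ inward, flipping quantifiers it crosses:
  (forall y. G(y)) | (forall z. ~G(z)) | (exists w. N(w,w))
All bound variables are already distinct, so no renaming is needed.
Finally move all quantifiers to the prefix:
  forall y. forall z. exists w. (G(y) | ~G(z) | N(w,w))
The quantifier exists z sits under an odd number of negations (counting the antecedent side of each →), so it flips to forall z.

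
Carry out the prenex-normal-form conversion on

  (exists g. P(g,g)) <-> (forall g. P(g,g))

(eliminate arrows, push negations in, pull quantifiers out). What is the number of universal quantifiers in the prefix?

Eliminate → and ↔ using ¬ and ∨; A ↔ B as (¬A ∨ B) ∧ (¬B ∨ A).
  (~(exists g. P(g,g)) | (forall g. P(g,g))) & (~(forall g. P(g,g)) | (exists g. P(g,g)))
Move each ¬ inward, flipping quantifiers it crosses:
  ((forall g. ~P(g,g)) | (forall g. P(g,g))) & ((exists g. ~P(g,g)) | (exists g. P(g,g)))
Standardize variables apart so no two quantifiers bind the same name: g↦v, g↦b, g↦r.
  ((forall g. ~P(g,g)) | (forall v. P(v,v))) & ((exists b. ~P(b,b)) | (exists r. P(r,r)))
Pull the quantifiers to the front (each side's bound variable is not free in the other side):
  forall g. forall v. exists b. exists r. ((~P(g,g) | P(v,v)) & (~P(b,b) | P(r,r)))
The prefix is forall g forall v exists b exists r: 2 universal, 2 existential.

2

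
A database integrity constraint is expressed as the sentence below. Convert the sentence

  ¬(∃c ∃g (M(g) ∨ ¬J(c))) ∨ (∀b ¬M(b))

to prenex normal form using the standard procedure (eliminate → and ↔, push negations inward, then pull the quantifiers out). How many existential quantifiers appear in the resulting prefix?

Push ¬ through the quantifiers and connectives to reach negation normal form:
  (∀c ∀g (¬M(g) ∧ J(c))) ∨ (∀b ¬M(b))
All bound variables are already distinct, so no renaming is needed.
Pull the quantifiers to the front (each side's bound variable is not free in the other side):
  ∀c ∀g ∀b (¬M(g) ∧ J(c) ∨ ¬M(b))
The prefix is ∀c ∀g ∀b: 3 universal, 0 existential.

0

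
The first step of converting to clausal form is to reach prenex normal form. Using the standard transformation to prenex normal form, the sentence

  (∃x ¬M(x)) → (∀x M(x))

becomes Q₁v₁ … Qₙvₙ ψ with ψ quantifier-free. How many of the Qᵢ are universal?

2

First replace A → B with ¬A ∨ B.
  ¬(∃x ¬M(x)) ∨ (∀x M(x))
Push ¬ through the quantifiers and connectives to reach negation normal form:
  (∀x M(x)) ∨ (∀x M(x))
Rename bound variables to avoid capture: x↦q.
  (∀x M(x)) ∨ (∀q M(q))
Finally move all quantifiers to the prefix:
  ∀x ∀q (M(x) ∨ M(q))
The prefix is ∀x ∀q: 2 universal, 0 existential.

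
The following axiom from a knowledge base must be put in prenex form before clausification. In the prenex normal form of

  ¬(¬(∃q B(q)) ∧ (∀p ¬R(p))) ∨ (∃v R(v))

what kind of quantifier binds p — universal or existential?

Push ¬ through the quantifiers and connectives to reach negation normal form:
  (∃q B(q)) ∨ (∃p R(p)) ∨ (∃v R(v))
All bound variables are already distinct, so no renaming is needed.
Pull the quantifiers to the front (each side's bound variable is not free in the other side):
  ∃q ∃p ∃v (B(q) ∨ R(p) ∨ R(v))
The quantifier ∀p sits under an odd number of negations, so it flips to ∃p.

existential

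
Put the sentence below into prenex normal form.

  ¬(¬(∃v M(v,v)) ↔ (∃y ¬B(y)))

∀v ∀y ∃z1 ∃b (¬M(v,v) ∧ B(y) ∨ ¬B(z1) ∧ M(b,b))

Rewrite implications/biconditionals: A → B as ¬A ∨ B; A ↔ B as (¬A ∨ B) ∧ (¬B ∨ A).
  ¬((¬¬(∃v M(v,v)) ∨ (∃y ¬B(y))) ∧ (¬(∃y ¬B(y)) ∨ ¬(∃v M(v,v))))
Push ¬ through the quantifiers and connectives to reach negation normal form:
  (∀v ¬M(v,v)) ∧ (∀y B(y)) ∨ (∃y ¬B(y)) ∧ (∃v M(v,v))
Rename bound variables to avoid capture: y↦z1, v↦b.
  (∀v ¬M(v,v)) ∧ (∀y B(y)) ∨ (∃z1 ¬B(z1)) ∧ (∃b M(b,b))
Pull the quantifiers to the front (each side's bound variable is not free in the other side):
  ∀v ∀y ∃z1 ∃b (¬M(v,v) ∧ B(y) ∨ ¬B(z1) ∧ M(b,b))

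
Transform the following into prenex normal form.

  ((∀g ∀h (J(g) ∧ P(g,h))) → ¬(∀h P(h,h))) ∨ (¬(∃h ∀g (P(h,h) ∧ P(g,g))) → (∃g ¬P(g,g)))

∃g ∃h ∃a ∃z ∀x1 ∃u1 (¬J(g) ∨ ¬P(g,h) ∨ ¬P(a,a) ∨ P(z,z) ∧ P(x1,x1) ∨ ¬P(u1,u1))

Rewrite implications/biconditionals: A → B as ¬A ∨ B.
  ¬(∀g ∀h (J(g) ∧ P(g,h))) ∨ ¬(∀h P(h,h)) ∨ ¬¬(∃h ∀g (P(h,h) ∧ P(g,g))) ∨ (∃g ¬P(g,g))
Drive negations inward (¬∀x A ≡ ∃x ¬A, ¬∃x A ≡ ∀x ¬A, De Morgan for ∧/∨):
  (∃g ∃h (¬J(g) ∨ ¬P(g,h))) ∨ (∃h ¬P(h,h)) ∨ (∃h ∀g (P(h,h) ∧ P(g,g))) ∨ (∃g ¬P(g,g))
Standardize variables apart so no two quantifiers bind the same name: h↦a, h↦z, g↦x1, g↦u1.
  (∃g ∃h (¬J(g) ∨ ¬P(g,h))) ∨ (∃a ¬P(a,a)) ∨ (∃z ∀x1 (P(z,z) ∧ P(x1,x1))) ∨ (∃u1 ¬P(u1,u1))
Pull the quantifiers to the front (each side's bound variable is not free in the other side):
  ∃g ∃h ∃a ∃z ∀x1 ∃u1 (¬J(g) ∨ ¬P(g,h) ∨ ¬P(a,a) ∨ P(z,z) ∧ P(x1,x1) ∨ ¬P(u1,u1))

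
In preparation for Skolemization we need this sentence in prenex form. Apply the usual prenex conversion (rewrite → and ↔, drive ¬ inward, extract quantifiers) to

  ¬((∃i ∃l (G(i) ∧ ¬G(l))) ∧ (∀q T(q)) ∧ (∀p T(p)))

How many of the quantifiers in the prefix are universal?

Drive negations inward (¬∀x A ≡ ∃x ¬A, ¬∃x A ≡ ∀x ¬A, De Morgan for ∧/∨):
  (∀i ∀l (¬G(i) ∨ G(l))) ∨ (∃q ¬T(q)) ∨ (∃p ¬T(p))
Finally move all quantifiers to the prefix:
  ∀i ∀l ∃q ∃p (¬G(i) ∨ G(l) ∨ ¬T(q) ∨ ¬T(p))
The prefix is ∀i ∀l ∃q ∃p: 2 universal, 2 existential.

2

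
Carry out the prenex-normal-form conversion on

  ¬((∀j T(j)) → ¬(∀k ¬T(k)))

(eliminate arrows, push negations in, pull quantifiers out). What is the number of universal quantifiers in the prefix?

2

Rewrite implications/biconditionals: A → B as ¬A ∨ B.
  ¬(¬(∀j T(j)) ∨ ¬(∀k ¬T(k)))
Drive negations inward (¬∀x A ≡ ∃x ¬A, ¬∃x A ≡ ∀x ¬A, De Morgan for ∧/∨):
  (∀j T(j)) ∧ (∀k ¬T(k))
Extract every quantifier outward, since the variables are now distinct and don't occur free across branches:
  ∀j ∀k (T(j) ∧ ¬T(k))
The prefix is ∀j ∀k: 2 universal, 0 existential.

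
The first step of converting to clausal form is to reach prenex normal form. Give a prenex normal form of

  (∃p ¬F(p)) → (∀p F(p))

Eliminate → and ↔ using ¬ and ∨.
  ¬(∃p ¬F(p)) ∨ (∀p F(p))
Drive negations inward (¬∀x A ≡ ∃x ¬A, ¬∃x A ≡ ∀x ¬A, De Morgan for ∧/∨):
  (∀p F(p)) ∨ (∀p F(p))
Rename bound variables to avoid capture: p↦x1.
  (∀p F(p)) ∨ (∀x1 F(x1))
Extract every quantifier outward, since the variables are now distinct and don't occur free across branches:
  ∀p ∀x1 (F(p) ∨ F(x1))

∀p ∀x1 (F(p) ∨ F(x1))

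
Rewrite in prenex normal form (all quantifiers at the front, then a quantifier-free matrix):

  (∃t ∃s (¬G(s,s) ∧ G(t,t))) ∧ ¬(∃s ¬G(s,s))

Drive negations inward (¬∀x A ≡ ∃x ¬A, ¬∃x A ≡ ∀x ¬A, De Morgan for ∧/∨):
  (∃t ∃s (¬G(s,s) ∧ G(t,t))) ∧ (∀s G(s,s))
Standardize variables apart so no two quantifiers bind the same name: s↦x.
  (∃t ∃s (¬G(s,s) ∧ G(t,t))) ∧ (∀x G(x,x))
Finally move all quantifiers to the prefix:
  ∃t ∃s ∀x (¬G(s,s) ∧ G(t,t) ∧ G(x,x))

∃t ∃s ∀x (¬G(s,s) ∧ G(t,t) ∧ G(x,x))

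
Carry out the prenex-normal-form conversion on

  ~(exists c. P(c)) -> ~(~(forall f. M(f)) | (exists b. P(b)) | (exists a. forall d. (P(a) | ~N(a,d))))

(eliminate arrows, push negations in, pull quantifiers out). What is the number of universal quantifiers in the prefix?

3

Rewrite implications/biconditionals: A → B as ¬A ∨ B.
  ~~(exists c. P(c)) | ~(~(forall f. M(f)) | (exists b. P(b)) | (exists a. forall d. (P(a) | ~N(a,d))))
Drive negations inward (¬∀x A ≡ ∃x ¬A, ¬∃x A ≡ ∀x ¬A, De Morgan for ∧/∨):
  (exists c. P(c)) | (forall f. M(f)) & (forall b. ~P(b)) & (forall a. exists d. (~P(a) & N(a,d)))
All bound variables are already distinct, so no renaming is needed.
Finally move all quantifiers to the prefix:
  exists c. forall f. forall b. forall a. exists d. (P(c) | M(f) & ~P(b) & ~P(a) & N(a,d))
The prefix is exists c forall f forall b forall a exists d: 3 universal, 2 existential.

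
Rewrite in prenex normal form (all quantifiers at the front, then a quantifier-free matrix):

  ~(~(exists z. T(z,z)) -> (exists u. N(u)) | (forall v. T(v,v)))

Eliminate → and ↔ using ¬ and ∨.
  ~(~~(exists z. T(z,z)) | (exists u. N(u)) | (forall v. T(v,v)))
Push ¬ through the quantifiers and connectives to reach negation normal form:
  (forall z. ~T(z,z)) & (forall u. ~N(u)) & (exists v. ~T(v,v))
All bound variables are already distinct, so no renaming is needed.
Pull the quantifiers to the front (each side's bound variable is not free in the other side):
  forall z. forall u. exists v. (~T(z,z) & ~N(u) & ~T(v,v))

forall z. forall u. exists v. (~T(z,z) & ~N(u) & ~T(v,v))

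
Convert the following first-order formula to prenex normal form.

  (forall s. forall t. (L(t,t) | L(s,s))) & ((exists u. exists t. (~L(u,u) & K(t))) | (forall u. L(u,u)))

Give each quantifier a distinct variable: t↦x, u↦v.
  (forall s. forall t. (L(t,t) | L(s,s))) & ((exists u. exists x. (~L(u,u) & K(x))) | (forall v. L(v,v)))
Pull the quantifiers to the front (each side's bound variable is not free in the other side):
  forall s. forall t. exists u. exists x. forall v. ((L(t,t) | L(s,s)) & (~L(u,u) & K(x) | L(v,v)))

forall s. forall t. exists u. exists x. forall v. ((L(t,t) | L(s,s)) & (~L(u,u) & K(x) | L(v,v)))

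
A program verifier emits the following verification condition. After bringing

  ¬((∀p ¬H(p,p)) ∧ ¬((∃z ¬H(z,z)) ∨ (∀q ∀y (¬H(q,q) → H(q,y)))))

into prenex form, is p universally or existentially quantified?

Eliminate → and ↔ using ¬ and ∨.
  ¬((∀p ¬H(p,p)) ∧ ¬((∃z ¬H(z,z)) ∨ (∀q ∀y (¬¬H(q,q) ∨ H(q,y)))))
Move each ¬ inward, flipping quantifiers it crosses:
  (∃p H(p,p)) ∨ (∃z ¬H(z,z)) ∨ (∀q ∀y (H(q,q) ∨ H(q,y)))
All bound variables are already distinct, so no renaming is needed.
Finally move all quantifiers to the prefix:
  ∃p ∃z ∀q ∀y (H(p,p) ∨ ¬H(z,z) ∨ H(q,q) ∨ H(q,y))
The quantifier ∀p sits under an odd number of negations (counting the antecedent side of each →), so it flips to ∃p.

existential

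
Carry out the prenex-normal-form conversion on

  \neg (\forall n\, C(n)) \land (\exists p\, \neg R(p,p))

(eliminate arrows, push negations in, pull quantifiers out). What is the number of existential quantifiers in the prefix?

2

Drive negations inward (¬∀x A ≡ ∃x ¬A, ¬∃x A ≡ ∀x ¬A, De Morgan for ∧/∨):
  (\exists n\, \neg C(n)) \land (\exists p\, \neg R(p,p))
All bound variables are already distinct, so no renaming is needed.
Extract every quantifier outward, since the variables are now distinct and don't occur free across branches:
  \exists n\, \exists p\, (\neg C(n) \land \neg R(p,p))
The prefix is \exists n \exists p: 0 universal, 2 existential.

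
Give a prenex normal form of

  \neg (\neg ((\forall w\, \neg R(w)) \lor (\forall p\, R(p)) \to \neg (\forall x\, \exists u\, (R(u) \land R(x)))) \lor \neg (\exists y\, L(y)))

\exists w\, \exists p\, \exists x\, \forall u\, \exists y\, ((R(w) \land \neg R(p) \lor \neg R(u) \lor \neg R(x)) \land L(y))

Eliminate → and ↔ using ¬ and ∨.
  \neg (\neg (\neg ((\forall w\, \neg R(w)) \lor (\forall p\, R(p))) \lor \neg (\forall x\, \exists u\, (R(u) \land R(x)))) \lor \neg (\exists y\, L(y)))
Drive negations inward (¬∀x A ≡ ∃x ¬A, ¬∃x A ≡ ∀x ¬A, De Morgan for ∧/∨):
  ((\exists w\, R(w)) \land (\exists p\, \neg R(p)) \lor (\exists x\, \forall u\, (\neg R(u) \lor \neg R(x)))) \land (\exists y\, L(y))
Extract every quantifier outward, since the variables are now distinct and don't occur free across branches:
  \exists w\, \exists p\, \exists x\, \forall u\, \exists y\, ((R(w) \land \neg R(p) \lor \neg R(u) \lor \neg R(x)) \land L(y))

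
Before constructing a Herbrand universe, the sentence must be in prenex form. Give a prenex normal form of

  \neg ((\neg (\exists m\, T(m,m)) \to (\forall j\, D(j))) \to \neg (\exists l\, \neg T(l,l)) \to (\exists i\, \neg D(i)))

\exists m\, \forall j\, \forall l\, \forall i\, ((T(m,m) \lor D(j)) \land T(l,l) \land D(i))

Eliminate → and ↔ using ¬ and ∨.
  \neg (\neg (\neg \neg (\exists m\, T(m,m)) \lor (\forall j\, D(j))) \lor \neg \neg (\exists l\, \neg T(l,l)) \lor (\exists i\, \neg D(i)))
Move each ¬ inward, flipping quantifiers it crosses:
  ((\exists m\, T(m,m)) \lor (\forall j\, D(j))) \land (\forall l\, T(l,l)) \land (\forall i\, D(i))
All bound variables are already distinct, so no renaming is needed.
Finally move all quantifiers to the prefix:
  \exists m\, \forall j\, \forall l\, \forall i\, ((T(m,m) \lor D(j)) \land T(l,l) \land D(i))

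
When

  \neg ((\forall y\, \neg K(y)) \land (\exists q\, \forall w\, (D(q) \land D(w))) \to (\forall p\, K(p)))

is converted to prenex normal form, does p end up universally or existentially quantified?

existential

Rewrite implications/biconditionals: A → B as ¬A ∨ B.
  \neg (\neg ((\forall y\, \neg K(y)) \land (\exists q\, \forall w\, (D(q) \land D(w)))) \lor (\forall p\, K(p)))
Drive negations inward (¬∀x A ≡ ∃x ¬A, ¬∃x A ≡ ∀x ¬A, De Morgan for ∧/∨):
  (\forall y\, \neg K(y)) \land (\exists q\, \forall w\, (D(q) \land D(w))) \land (\exists p\, \neg K(p))
All bound variables are already distinct, so no renaming is needed.
Extract every quantifier outward, since the variables are now distinct and don't occur free across branches:
  \forall y\, \exists q\, \forall w\, \exists p\, (\neg K(y) \land D(q) \land D(w) \land \neg K(p))
The quantifier \forall p sits under an odd number of negations (counting the antecedent side of each →), so it flips to \exists p.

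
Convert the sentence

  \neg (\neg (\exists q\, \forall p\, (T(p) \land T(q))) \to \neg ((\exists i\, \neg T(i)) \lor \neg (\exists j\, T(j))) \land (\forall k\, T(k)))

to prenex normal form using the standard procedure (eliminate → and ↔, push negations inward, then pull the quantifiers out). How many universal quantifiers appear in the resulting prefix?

2

Rewrite implications/biconditionals: A → B as ¬A ∨ B.
  \neg (\neg \neg (\exists q\, \forall p\, (T(p) \land T(q))) \lor \neg ((\exists i\, \neg T(i)) \lor \neg (\exists j\, T(j))) \land (\forall k\, T(k)))
Move each ¬ inward, flipping quantifiers it crosses:
  (\forall q\, \exists p\, (\neg T(p) \lor \neg T(q))) \land ((\exists i\, \neg T(i)) \lor (\forall j\, \neg T(j)) \lor (\exists k\, \neg T(k)))
All bound variables are already distinct, so no renaming is needed.
Pull the quantifiers to the front (each side's bound variable is not free in the other side):
  \forall q\, \exists p\, \exists i\, \forall j\, \exists k\, ((\neg T(p) \lor \neg T(q)) \land (\neg T(i) \lor \neg T(j) \lor \neg T(k)))
The prefix is \forall q \exists p \exists i \forall j \exists k: 2 universal, 3 existential.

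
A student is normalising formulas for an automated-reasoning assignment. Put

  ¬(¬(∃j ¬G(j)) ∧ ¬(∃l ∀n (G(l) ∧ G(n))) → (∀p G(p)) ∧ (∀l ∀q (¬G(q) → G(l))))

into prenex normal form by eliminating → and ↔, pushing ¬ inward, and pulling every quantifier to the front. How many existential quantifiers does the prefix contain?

Rewrite implications/biconditionals: A → B as ¬A ∨ B.
  ¬(¬(¬(∃j ¬G(j)) ∧ ¬(∃l ∀n (G(l) ∧ G(n)))) ∨ (∀p G(p)) ∧ (∀l ∀q (¬¬G(q) ∨ G(l))))
Push ¬ through the quantifiers and connectives to reach negation normal form:
  (∀j G(j)) ∧ (∀l ∃n (¬G(l) ∨ ¬G(n))) ∧ ((∃p ¬G(p)) ∨ (∃l ∃q (¬G(q) ∧ ¬G(l))))
Standardize variables apart so no two quantifiers bind the same name: l↦a.
  (∀j G(j)) ∧ (∀l ∃n (¬G(l) ∨ ¬G(n))) ∧ ((∃p ¬G(p)) ∨ (∃a ∃q (¬G(q) ∧ ¬G(a))))
Pull the quantifiers to the front (each side's bound variable is not free in the other side):
  ∀j ∀l ∃n ∃p ∃a ∃q (G(j) ∧ (¬G(l) ∨ ¬G(n)) ∧ (¬G(p) ∨ ¬G(q) ∧ ¬G(a)))
The prefix is ∀j ∀l ∃n ∃p ∃a ∃q: 2 universal, 4 existential.

4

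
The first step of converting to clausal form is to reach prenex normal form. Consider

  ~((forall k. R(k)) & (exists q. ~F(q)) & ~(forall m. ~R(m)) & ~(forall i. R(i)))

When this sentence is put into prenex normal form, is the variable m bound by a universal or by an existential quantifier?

Drive negations inward (¬∀x A ≡ ∃x ¬A, ¬∃x A ≡ ∀x ¬A, De Morgan for ∧/∨):
  (exists k. ~R(k)) | (forall q. F(q)) | (forall m. ~R(m)) | (forall i. R(i))
All bound variables are already distinct, so no renaming is needed.
Finally move all quantifiers to the prefix:
  exists k. forall q. forall m. forall i. (~R(k) | F(q) | ~R(m) | R(i))
The quantifier forall m sits under an even number of negations, so it remains universal.

universal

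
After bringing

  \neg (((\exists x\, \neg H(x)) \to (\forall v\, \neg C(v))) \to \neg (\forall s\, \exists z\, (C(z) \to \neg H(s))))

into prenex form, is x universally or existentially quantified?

universal

Eliminate → and ↔ using ¬ and ∨.
  \neg (\neg (\neg (\exists x\, \neg H(x)) \lor (\forall v\, \neg C(v))) \lor \neg (\forall s\, \exists z\, (\neg C(z) \lor \neg H(s))))
Push ¬ through the quantifiers and connectives to reach negation normal form:
  ((\forall x\, H(x)) \lor (\forall v\, \neg C(v))) \land (\forall s\, \exists z\, (\neg C(z) \lor \neg H(s)))
All bound variables are already distinct, so no renaming is needed.
Pull the quantifiers to the front (each side's bound variable is not free in the other side):
  \forall x\, \forall v\, \forall s\, \exists z\, ((H(x) \lor \neg C(v)) \land (\neg C(z) \lor \neg H(s)))
The quantifier \exists x sits under an odd number of negations (counting the antecedent side of each →), so it flips to \forall x.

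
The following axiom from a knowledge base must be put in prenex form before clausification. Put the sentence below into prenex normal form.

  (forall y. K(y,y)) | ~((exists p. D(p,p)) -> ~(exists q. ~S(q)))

forall y. exists p. exists q. (K(y,y) | D(p,p) & ~S(q))

Rewrite implications/biconditionals: A → B as ¬A ∨ B.
  (forall y. K(y,y)) | ~(~(exists p. D(p,p)) | ~(exists q. ~S(q)))
Drive negations inward (¬∀x A ≡ ∃x ¬A, ¬∃x A ≡ ∀x ¬A, De Morgan for ∧/∨):
  (forall y. K(y,y)) | (exists p. D(p,p)) & (exists q. ~S(q))
All bound variables are already distinct, so no renaming is needed.
Finally move all quantifiers to the prefix:
  forall y. exists p. exists q. (K(y,y) | D(p,p) & ~S(q))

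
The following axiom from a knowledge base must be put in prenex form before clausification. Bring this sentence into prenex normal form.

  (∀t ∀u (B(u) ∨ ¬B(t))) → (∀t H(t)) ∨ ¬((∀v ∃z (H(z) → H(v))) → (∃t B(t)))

Eliminate → and ↔ using ¬ and ∨.
  ¬(∀t ∀u (B(u) ∨ ¬B(t))) ∨ (∀t H(t)) ∨ ¬(¬(∀v ∃z (¬H(z) ∨ H(v))) ∨ (∃t B(t)))
Push ¬ through the quantifiers and connectives to reach negation normal form:
  (∃t ∃u (¬B(u) ∧ B(t))) ∨ (∀t H(t)) ∨ (∀v ∃z (¬H(z) ∨ H(v))) ∧ (∀t ¬B(t))
Give each quantifier a distinct variable: t↦q, t↦u1.
  (∃t ∃u (¬B(u) ∧ B(t))) ∨ (∀q H(q)) ∨ (∀v ∃z (¬H(z) ∨ H(v))) ∧ (∀u1 ¬B(u1))
Finally move all quantifiers to the prefix:
  ∃t ∃u ∀q ∀v ∃z ∀u1 (¬B(u) ∧ B(t) ∨ H(q) ∨ (¬H(z) ∨ H(v)) ∧ ¬B(u1))

∃t ∃u ∀q ∀v ∃z ∀u1 (¬B(u) ∧ B(t) ∨ H(q) ∨ (¬H(z) ∨ H(v)) ∧ ¬B(u1))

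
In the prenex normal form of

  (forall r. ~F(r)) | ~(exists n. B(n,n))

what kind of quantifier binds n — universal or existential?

universal

Move each ¬ inward, flipping quantifiers it crosses:
  (forall r. ~F(r)) | (forall n. ~B(n,n))
Pull the quantifiers to the front (each side's bound variable is not free in the other side):
  forall r. forall n. (~F(r) | ~B(n,n))
The quantifier exists n sits under an odd number of negations, so it flips to forall n.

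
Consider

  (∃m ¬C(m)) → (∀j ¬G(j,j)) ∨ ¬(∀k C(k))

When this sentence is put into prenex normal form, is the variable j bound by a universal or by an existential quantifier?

universal

First replace A → B with ¬A ∨ B.
  ¬(∃m ¬C(m)) ∨ (∀j ¬G(j,j)) ∨ ¬(∀k C(k))
Move each ¬ inward, flipping quantifiers it crosses:
  (∀m C(m)) ∨ (∀j ¬G(j,j)) ∨ (∃k ¬C(k))
All bound variables are already distinct, so no renaming is needed.
Extract every quantifier outward, since the variables are now distinct and don't occur free across branches:
  ∀m ∀j ∃k (C(m) ∨ ¬G(j,j) ∨ ¬C(k))
The quantifier ∀j sits under an even number of negations (counting the antecedent side of each →), so it remains universal.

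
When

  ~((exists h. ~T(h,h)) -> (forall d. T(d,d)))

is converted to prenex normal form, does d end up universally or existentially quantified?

existential

Eliminate → and ↔ using ¬ and ∨.
  ~(~(exists h. ~T(h,h)) | (forall d. T(d,d)))
Push ¬ through the quantifiers and connectives to reach negation normal form:
  (exists h. ~T(h,h)) & (exists d. ~T(d,d))
All bound variables are already distinct, so no renaming is needed.
Pull the quantifiers to the front (each side's bound variable is not free in the other side):
  exists h. exists d. (~T(h,h) & ~T(d,d))
The quantifier forall d sits under an odd number of negations (counting the antecedent side of each →), so it flips to exists d.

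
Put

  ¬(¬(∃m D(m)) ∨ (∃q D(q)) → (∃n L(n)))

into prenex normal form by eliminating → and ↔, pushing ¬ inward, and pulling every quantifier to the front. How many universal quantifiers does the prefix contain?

Eliminate → and ↔ using ¬ and ∨.
  ¬(¬(¬(∃m D(m)) ∨ (∃q D(q))) ∨ (∃n L(n)))
Move each ¬ inward, flipping quantifiers it crosses:
  ((∀m ¬D(m)) ∨ (∃q D(q))) ∧ (∀n ¬L(n))
All bound variables are already distinct, so no renaming is needed.
Finally move all quantifiers to the prefix:
  ∀m ∃q ∀n ((¬D(m) ∨ D(q)) ∧ ¬L(n))
The prefix is ∀m ∃q ∀n: 2 universal, 1 existential.

2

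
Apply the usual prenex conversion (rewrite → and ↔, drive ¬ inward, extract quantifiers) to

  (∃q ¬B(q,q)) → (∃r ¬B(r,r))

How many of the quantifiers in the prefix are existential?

Rewrite implications/biconditionals: A → B as ¬A ∨ B.
  ¬(∃q ¬B(q,q)) ∨ (∃r ¬B(r,r))
Move each ¬ inward, flipping quantifiers it crosses:
  (∀q B(q,q)) ∨ (∃r ¬B(r,r))
Pull the quantifiers to the front (each side's bound variable is not free in the other side):
  ∀q ∃r (B(q,q) ∨ ¬B(r,r))
The prefix is ∀q ∃r: 1 universal, 1 existential.

1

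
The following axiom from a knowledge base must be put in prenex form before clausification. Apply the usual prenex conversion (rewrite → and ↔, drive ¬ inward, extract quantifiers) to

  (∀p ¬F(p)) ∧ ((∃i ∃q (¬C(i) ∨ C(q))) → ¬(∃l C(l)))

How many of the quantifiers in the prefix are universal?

4

First replace A → B with ¬A ∨ B.
  (∀p ¬F(p)) ∧ (¬(∃i ∃q (¬C(i) ∨ C(q))) ∨ ¬(∃l C(l)))
Drive negations inward (¬∀x A ≡ ∃x ¬A, ¬∃x A ≡ ∀x ¬A, De Morgan for ∧/∨):
  (∀p ¬F(p)) ∧ ((∀i ∀q (C(i) ∧ ¬C(q))) ∨ (∀l ¬C(l)))
All bound variables are already distinct, so no renaming is needed.
Extract every quantifier outward, since the variables are now distinct and don't occur free across branches:
  ∀p ∀i ∀q ∀l (¬F(p) ∧ (C(i) ∧ ¬C(q) ∨ ¬C(l)))
The prefix is ∀p ∀i ∀q ∀l: 4 universal, 0 existential.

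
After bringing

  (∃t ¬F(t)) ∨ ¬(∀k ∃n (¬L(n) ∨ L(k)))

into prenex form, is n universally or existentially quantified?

Move each ¬ inward, flipping quantifiers it crosses:
  (∃t ¬F(t)) ∨ (∃k ∀n (L(n) ∧ ¬L(k)))
All bound variables are already distinct, so no renaming is needed.
Pull the quantifiers to the front (each side's bound variable is not free in the other side):
  ∃t ∃k ∀n (¬F(t) ∨ L(n) ∧ ¬L(k))
The quantifier ∃n sits under an odd number of negations, so it flips to ∀n.

universal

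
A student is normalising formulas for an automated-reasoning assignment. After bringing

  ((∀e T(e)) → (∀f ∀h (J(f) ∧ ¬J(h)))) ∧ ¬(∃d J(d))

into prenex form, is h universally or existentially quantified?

Rewrite implications/biconditionals: A → B as ¬A ∨ B.
  (¬(∀e T(e)) ∨ (∀f ∀h (J(f) ∧ ¬J(h)))) ∧ ¬(∃d J(d))
Push ¬ through the quantifiers and connectives to reach negation normal form:
  ((∃e ¬T(e)) ∨ (∀f ∀h (J(f) ∧ ¬J(h)))) ∧ (∀d ¬J(d))
All bound variables are already distinct, so no renaming is needed.
Extract every quantifier outward, since the variables are now distinct and don't occur free across branches:
  ∃e ∀f ∀h ∀d ((¬T(e) ∨ J(f) ∧ ¬J(h)) ∧ ¬J(d))
The quantifier ∀h sits under an even number of negations (counting the antecedent side of each →), so it remains universal.

universal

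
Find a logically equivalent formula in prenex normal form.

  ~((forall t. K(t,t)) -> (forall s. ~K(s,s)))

forall t. exists s. (K(t,t) & K(s,s))

First replace A → B with ¬A ∨ B.
  ~(~(forall t. K(t,t)) | (forall s. ~K(s,s)))
Move each ¬ inward, flipping quantifiers it crosses:
  (forall t. K(t,t)) & (exists s. K(s,s))
All bound variables are already distinct, so no renaming is needed.
Pull the quantifiers to the front (each side's bound variable is not free in the other side):
  forall t. exists s. (K(t,t) & K(s,s))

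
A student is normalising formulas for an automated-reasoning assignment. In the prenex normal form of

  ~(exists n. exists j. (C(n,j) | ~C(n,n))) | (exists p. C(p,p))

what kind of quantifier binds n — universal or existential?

Drive negations inward (¬∀x A ≡ ∃x ¬A, ¬∃x A ≡ ∀x ¬A, De Morgan for ∧/∨):
  (forall n. forall j. (~C(n,j) & C(n,n))) | (exists p. C(p,p))
All bound variables are already distinct, so no renaming is needed.
Finally move all quantifiers to the prefix:
  forall n. forall j. exists p. (~C(n,j) & C(n,n) | C(p,p))
The quantifier exists n sits under an odd number of negations, so it flips to forall n.

universal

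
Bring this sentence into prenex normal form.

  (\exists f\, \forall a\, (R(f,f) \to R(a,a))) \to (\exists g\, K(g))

First replace A → B with ¬A ∨ B.
  \neg (\exists f\, \forall a\, (\neg R(f,f) \lor R(a,a))) \lor (\exists g\, K(g))
Drive negations inward (¬∀x A ≡ ∃x ¬A, ¬∃x A ≡ ∀x ¬A, De Morgan for ∧/∨):
  (\forall f\, \exists a\, (R(f,f) \land \neg R(a,a))) \lor (\exists g\, K(g))
Extract every quantifier outward, since the variables are now distinct and don't occur free across branches:
  \forall f\, \exists a\, \exists g\, (R(f,f) \land \neg R(a,a) \lor K(g))

\forall f\, \exists a\, \exists g\, (R(f,f) \land \neg R(a,a) \lor K(g))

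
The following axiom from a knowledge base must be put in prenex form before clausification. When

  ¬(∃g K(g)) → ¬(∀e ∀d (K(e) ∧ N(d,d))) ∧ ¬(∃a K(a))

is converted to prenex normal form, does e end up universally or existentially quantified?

existential

Rewrite implications/biconditionals: A → B as ¬A ∨ B.
  ¬¬(∃g K(g)) ∨ ¬(∀e ∀d (K(e) ∧ N(d,d))) ∧ ¬(∃a K(a))
Push ¬ through the quantifiers and connectives to reach negation normal form:
  (∃g K(g)) ∨ (∃e ∃d (¬K(e) ∨ ¬N(d,d))) ∧ (∀a ¬K(a))
Extract every quantifier outward, since the variables are now distinct and don't occur free across branches:
  ∃g ∃e ∃d ∀a (K(g) ∨ (¬K(e) ∨ ¬N(d,d)) ∧ ¬K(a))
The quantifier ∀e sits under an odd number of negations (counting the antecedent side of each →), so it flips to ∃e.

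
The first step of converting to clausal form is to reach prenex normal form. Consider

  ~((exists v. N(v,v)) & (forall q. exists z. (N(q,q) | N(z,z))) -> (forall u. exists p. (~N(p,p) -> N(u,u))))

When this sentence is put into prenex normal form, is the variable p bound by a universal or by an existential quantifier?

Eliminate → and ↔ using ¬ and ∨.
  ~(~((exists v. N(v,v)) & (forall q. exists z. (N(q,q) | N(z,z)))) | (forall u. exists p. (~~N(p,p) | N(u,u))))
Push ¬ through the quantifiers and connectives to reach negation normal form:
  (exists v. N(v,v)) & (forall q. exists z. (N(q,q) | N(z,z))) & (exists u. forall p. (~N(p,p) & ~N(u,u)))
All bound variables are already distinct, so no renaming is needed.
Finally move all quantifiers to the prefix:
  exists v. forall q. exists z. exists u. forall p. (N(v,v) & (N(q,q) | N(z,z)) & ~N(p,p) & ~N(u,u))
The quantifier exists p sits under an odd number of negations (counting the antecedent side of each →), so it flips to forall p.

universal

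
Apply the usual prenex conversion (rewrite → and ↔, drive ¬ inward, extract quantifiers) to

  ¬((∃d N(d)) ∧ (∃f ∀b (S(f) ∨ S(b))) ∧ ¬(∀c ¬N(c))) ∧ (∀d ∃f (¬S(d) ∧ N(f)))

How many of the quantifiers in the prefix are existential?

2

Push ¬ through the quantifiers and connectives to reach negation normal form:
  ((∀d ¬N(d)) ∨ (∀f ∃b (¬S(f) ∧ ¬S(b))) ∨ (∀c ¬N(c))) ∧ (∀d ∃f (¬S(d) ∧ N(f)))
Standardize variables apart so no two quantifiers bind the same name: d↦y1, f↦w1.
  ((∀d ¬N(d)) ∨ (∀f ∃b (¬S(f) ∧ ¬S(b))) ∨ (∀c ¬N(c))) ∧ (∀y1 ∃w1 (¬S(y1) ∧ N(w1)))
Finally move all quantifiers to the prefix:
  ∀d ∀f ∃b ∀c ∀y1 ∃w1 ((¬N(d) ∨ ¬S(f) ∧ ¬S(b) ∨ ¬N(c)) ∧ ¬S(y1) ∧ N(w1))
The prefix is ∀d ∀f ∃b ∀c ∀y1 ∃w1: 4 universal, 2 existential.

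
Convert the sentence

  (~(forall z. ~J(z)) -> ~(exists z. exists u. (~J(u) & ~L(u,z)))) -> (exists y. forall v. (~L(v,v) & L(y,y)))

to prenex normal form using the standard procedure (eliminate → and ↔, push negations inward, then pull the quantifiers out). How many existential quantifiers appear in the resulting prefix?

Eliminate → and ↔ using ¬ and ∨.
  ~(~~(forall z. ~J(z)) | ~(exists z. exists u. (~J(u) & ~L(u,z)))) | (exists y. forall v. (~L(v,v) & L(y,y)))
Move each ¬ inward, flipping quantifiers it crosses:
  (exists z. J(z)) & (exists z. exists u. (~J(u) & ~L(u,z))) | (exists y. forall v. (~L(v,v) & L(y,y)))
Standardize variables apart so no two quantifiers bind the same name: z↦r.
  (exists z. J(z)) & (exists r. exists u. (~J(u) & ~L(u,r))) | (exists y. forall v. (~L(v,v) & L(y,y)))
Extract every quantifier outward, since the variables are now distinct and don't occur free across branches:
  exists z. exists r. exists u. exists y. forall v. (J(z) & ~J(u) & ~L(u,r) | ~L(v,v) & L(y,y))
The prefix is exists z exists r exists u exists y forall v: 1 universal, 4 existential.

4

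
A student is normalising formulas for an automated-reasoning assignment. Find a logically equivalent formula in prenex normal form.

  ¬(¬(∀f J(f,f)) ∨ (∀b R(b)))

∀f ∃b (J(f,f) ∧ ¬R(b))

Push ¬ through the quantifiers and connectives to reach negation normal form:
  (∀f J(f,f)) ∧ (∃b ¬R(b))
Extract every quantifier outward, since the variables are now distinct and don't occur free across branches:
  ∀f ∃b (J(f,f) ∧ ¬R(b))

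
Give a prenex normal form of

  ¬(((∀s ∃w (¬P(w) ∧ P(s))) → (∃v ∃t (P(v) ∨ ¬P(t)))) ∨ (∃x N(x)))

∀s ∃w ∀v ∀t ∀x (¬P(w) ∧ P(s) ∧ ¬P(v) ∧ P(t) ∧ ¬N(x))

Rewrite implications/biconditionals: A → B as ¬A ∨ B.
  ¬(¬(∀s ∃w (¬P(w) ∧ P(s))) ∨ (∃v ∃t (P(v) ∨ ¬P(t))) ∨ (∃x N(x)))
Move each ¬ inward, flipping quantifiers it crosses:
  (∀s ∃w (¬P(w) ∧ P(s))) ∧ (∀v ∀t (¬P(v) ∧ P(t))) ∧ (∀x ¬N(x))
Extract every quantifier outward, since the variables are now distinct and don't occur free across branches:
  ∀s ∃w ∀v ∀t ∀x (¬P(w) ∧ P(s) ∧ ¬P(v) ∧ P(t) ∧ ¬N(x))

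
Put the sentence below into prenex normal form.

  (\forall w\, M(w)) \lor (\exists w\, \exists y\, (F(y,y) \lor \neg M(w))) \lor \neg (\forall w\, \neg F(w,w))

Drive negations inward (¬∀x A ≡ ∃x ¬A, ¬∃x A ≡ ∀x ¬A, De Morgan for ∧/∨):
  (\forall w\, M(w)) \lor (\exists w\, \exists y\, (F(y,y) \lor \neg M(w))) \lor (\exists w\, F(w,w))
Standardize variables apart so no two quantifiers bind the same name: w↦c, w↦v.
  (\forall w\, M(w)) \lor (\exists c\, \exists y\, (F(y,y) \lor \neg M(c))) \lor (\exists v\, F(v,v))
Extract every quantifier outward, since the variables are now distinct and don't occur free across branches:
  \forall w\, \exists c\, \exists y\, \exists v\, (M(w) \lor F(y,y) \lor \neg M(c) \lor F(v,v))

\forall w\, \exists c\, \exists y\, \exists v\, (M(w) \lor F(y,y) \lor \neg M(c) \lor F(v,v))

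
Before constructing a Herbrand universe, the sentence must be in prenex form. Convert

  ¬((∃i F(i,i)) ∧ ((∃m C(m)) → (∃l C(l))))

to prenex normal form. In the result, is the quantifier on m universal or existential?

Rewrite implications/biconditionals: A → B as ¬A ∨ B.
  ¬((∃i F(i,i)) ∧ (¬(∃m C(m)) ∨ (∃l C(l))))
Push ¬ through the quantifiers and connectives to reach negation normal form:
  (∀i ¬F(i,i)) ∨ (∃m C(m)) ∧ (∀l ¬C(l))
All bound variables are already distinct, so no renaming is needed.
Finally move all quantifiers to the prefix:
  ∀i ∃m ∀l (¬F(i,i) ∨ C(m) ∧ ¬C(l))
The quantifier ∃m sits under an even number of negations (counting the antecedent side of each →), so it remains existential.

existential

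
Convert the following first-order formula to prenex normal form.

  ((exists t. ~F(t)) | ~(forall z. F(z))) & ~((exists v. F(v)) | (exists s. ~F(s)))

exists t. exists z. forall v. forall s. ((~F(t) | ~F(z)) & ~F(v) & F(s))

Move each ¬ inward, flipping quantifiers it crosses:
  ((exists t. ~F(t)) | (exists z. ~F(z))) & (forall v. ~F(v)) & (forall s. F(s))
Extract every quantifier outward, since the variables are now distinct and don't occur free across branches:
  exists t. exists z. forall v. forall s. ((~F(t) | ~F(z)) & ~F(v) & F(s))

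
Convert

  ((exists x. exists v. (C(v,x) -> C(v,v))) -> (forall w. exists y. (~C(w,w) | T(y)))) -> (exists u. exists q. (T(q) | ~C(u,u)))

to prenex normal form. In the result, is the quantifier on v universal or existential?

First replace A → B with ¬A ∨ B.
  ~(~(exists x. exists v. (~C(v,x) | C(v,v))) | (forall w. exists y. (~C(w,w) | T(y)))) | (exists u. exists q. (T(q) | ~C(u,u)))
Push ¬ through the quantifiers and connectives to reach negation normal form:
  (exists x. exists v. (~C(v,x) | C(v,v))) & (exists w. forall y. (C(w,w) & ~T(y))) | (exists u. exists q. (T(q) | ~C(u,u)))
All bound variables are already distinct, so no renaming is needed.
Extract every quantifier outward, since the variables are now distinct and don't occur free across branches:
  exists x. exists v. exists w. forall y. exists u. exists q. ((~C(v,x) | C(v,v)) & C(w,w) & ~T(y) | T(q) | ~C(u,u))
The quantifier exists v sits under an even number of negations (counting the antecedent side of each →), so it remains existential.

existential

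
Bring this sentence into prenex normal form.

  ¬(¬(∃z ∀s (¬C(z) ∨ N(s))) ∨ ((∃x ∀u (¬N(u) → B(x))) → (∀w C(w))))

First replace A → B with ¬A ∨ B.
  ¬(¬(∃z ∀s (¬C(z) ∨ N(s))) ∨ ¬(∃x ∀u (¬¬N(u) ∨ B(x))) ∨ (∀w C(w)))
Push ¬ through the quantifiers and connectives to reach negation normal form:
  (∃z ∀s (¬C(z) ∨ N(s))) ∧ (∃x ∀u (N(u) ∨ B(x))) ∧ (∃w ¬C(w))
All bound variables are already distinct, so no renaming is needed.
Extract every quantifier outward, since the variables are now distinct and don't occur free across branches:
  ∃z ∀s ∃x ∀u ∃w ((¬C(z) ∨ N(s)) ∧ (N(u) ∨ B(x)) ∧ ¬C(w))

∃z ∀s ∃x ∀u ∃w ((¬C(z) ∨ N(s)) ∧ (N(u) ∨ B(x)) ∧ ¬C(w))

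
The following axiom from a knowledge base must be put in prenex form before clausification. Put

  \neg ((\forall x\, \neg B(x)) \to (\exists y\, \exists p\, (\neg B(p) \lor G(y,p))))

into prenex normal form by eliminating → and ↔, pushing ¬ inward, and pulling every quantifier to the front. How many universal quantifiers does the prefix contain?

Rewrite implications/biconditionals: A → B as ¬A ∨ B.
  \neg (\neg (\forall x\, \neg B(x)) \lor (\exists y\, \exists p\, (\neg B(p) \lor G(y,p))))
Drive negations inward (¬∀x A ≡ ∃x ¬A, ¬∃x A ≡ ∀x ¬A, De Morgan for ∧/∨):
  (\forall x\, \neg B(x)) \land (\forall y\, \forall p\, (B(p) \land \neg G(y,p)))
All bound variables are already distinct, so no renaming is needed.
Finally move all quantifiers to the prefix:
  \forall x\, \forall y\, \forall p\, (\neg B(x) \land B(p) \land \neg G(y,p))
The prefix is \forall x \forall y \forall p: 3 universal, 0 existential.

3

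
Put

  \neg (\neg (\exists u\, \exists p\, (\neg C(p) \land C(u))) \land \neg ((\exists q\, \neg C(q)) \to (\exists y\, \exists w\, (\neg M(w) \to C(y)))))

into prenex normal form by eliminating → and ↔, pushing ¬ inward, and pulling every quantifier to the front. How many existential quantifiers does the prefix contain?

4

Rewrite implications/biconditionals: A → B as ¬A ∨ B.
  \neg (\neg (\exists u\, \exists p\, (\neg C(p) \land C(u))) \land \neg (\neg (\exists q\, \neg C(q)) \lor (\exists y\, \exists w\, (\neg \neg M(w) \lor C(y)))))
Push ¬ through the quantifiers and connectives to reach negation normal form:
  (\exists u\, \exists p\, (\neg C(p) \land C(u))) \lor (\forall q\, C(q)) \lor (\exists y\, \exists w\, (M(w) \lor C(y)))
Pull the quantifiers to the front (each side's bound variable is not free in the other side):
  \exists u\, \exists p\, \forall q\, \exists y\, \exists w\, (\neg C(p) \land C(u) \lor C(q) \lor M(w) \lor C(y))
The prefix is \exists u \exists p \forall q \exists y \exists w: 1 universal, 4 existential.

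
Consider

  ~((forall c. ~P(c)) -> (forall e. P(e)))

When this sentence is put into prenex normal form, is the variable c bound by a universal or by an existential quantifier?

universal

First replace A → B with ¬A ∨ B.
  ~(~(forall c. ~P(c)) | (forall e. P(e)))
Drive negations inward (¬∀x A ≡ ∃x ¬A, ¬∃x A ≡ ∀x ¬A, De Morgan for ∧/∨):
  (forall c. ~P(c)) & (exists e. ~P(e))
All bound variables are already distinct, so no renaming is needed.
Finally move all quantifiers to the prefix:
  forall c. exists e. (~P(c) & ~P(e))
The quantifier forall c sits under an even number of negations (counting the antecedent side of each →), so it remains universal.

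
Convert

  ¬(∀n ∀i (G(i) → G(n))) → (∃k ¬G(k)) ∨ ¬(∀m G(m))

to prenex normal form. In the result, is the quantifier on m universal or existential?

Rewrite implications/biconditionals: A → B as ¬A ∨ B.
  ¬¬(∀n ∀i (¬G(i) ∨ G(n))) ∨ (∃k ¬G(k)) ∨ ¬(∀m G(m))
Push ¬ through the quantifiers and connectives to reach negation normal form:
  (∀n ∀i (¬G(i) ∨ G(n))) ∨ (∃k ¬G(k)) ∨ (∃m ¬G(m))
All bound variables are already distinct, so no renaming is needed.
Extract every quantifier outward, since the variables are now distinct and don't occur free across branches:
  ∀n ∀i ∃k ∃m (¬G(i) ∨ G(n) ∨ ¬G(k) ∨ ¬G(m))
The quantifier ∀m sits under an odd number of negations (counting the antecedent side of each →), so it flips to ∃m.

existential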